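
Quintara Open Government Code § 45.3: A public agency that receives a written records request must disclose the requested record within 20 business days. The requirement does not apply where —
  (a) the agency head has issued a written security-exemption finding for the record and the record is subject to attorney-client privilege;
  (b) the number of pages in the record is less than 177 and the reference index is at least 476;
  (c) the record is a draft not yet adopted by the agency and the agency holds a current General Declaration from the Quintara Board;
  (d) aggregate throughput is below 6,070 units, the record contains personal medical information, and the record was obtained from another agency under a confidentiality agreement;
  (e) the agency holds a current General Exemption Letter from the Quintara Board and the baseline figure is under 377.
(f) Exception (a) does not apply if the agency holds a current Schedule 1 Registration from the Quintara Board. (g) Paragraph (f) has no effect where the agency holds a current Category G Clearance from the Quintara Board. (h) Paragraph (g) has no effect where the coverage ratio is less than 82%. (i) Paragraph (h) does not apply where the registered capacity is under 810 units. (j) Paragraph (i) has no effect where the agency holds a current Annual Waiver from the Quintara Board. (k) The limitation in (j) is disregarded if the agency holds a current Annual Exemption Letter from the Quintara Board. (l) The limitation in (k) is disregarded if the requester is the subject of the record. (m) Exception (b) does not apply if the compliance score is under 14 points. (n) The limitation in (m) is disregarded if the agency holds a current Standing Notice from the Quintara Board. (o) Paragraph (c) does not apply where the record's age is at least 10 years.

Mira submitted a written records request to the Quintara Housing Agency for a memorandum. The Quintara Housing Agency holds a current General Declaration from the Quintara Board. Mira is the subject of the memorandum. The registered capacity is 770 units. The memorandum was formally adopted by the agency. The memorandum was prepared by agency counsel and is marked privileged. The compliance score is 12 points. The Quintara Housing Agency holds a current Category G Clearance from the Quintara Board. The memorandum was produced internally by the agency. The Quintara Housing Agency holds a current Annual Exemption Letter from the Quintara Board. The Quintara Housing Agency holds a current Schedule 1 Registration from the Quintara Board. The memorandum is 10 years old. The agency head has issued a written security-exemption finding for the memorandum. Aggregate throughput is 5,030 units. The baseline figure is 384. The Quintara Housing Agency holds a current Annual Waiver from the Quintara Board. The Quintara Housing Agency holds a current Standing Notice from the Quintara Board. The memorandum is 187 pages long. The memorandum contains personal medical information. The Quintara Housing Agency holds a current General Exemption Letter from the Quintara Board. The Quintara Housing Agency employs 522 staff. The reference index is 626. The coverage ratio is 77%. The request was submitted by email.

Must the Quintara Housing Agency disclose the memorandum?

Exception (a) is satisfied on its face — a written security-exemption finding has been issued; the memorandum is privileged. But applying paragraphs (f)–(l): (f) operates — a current Schedule 1 Registration is held. (g) is engaged (a current Category G Clearance is held), but is itself disapplied by (h): (h) operates against (g): the coverage ratio is 77%, less than the 82% limit. (i) is triggered (the registered capacity is 770 units, under the 810 units limit), but is overridden by (j): (j) operates against (i): a current Annual Waiver is held. (k) would limit (j) — a current Annual Exemption Letter is held — but (l) sets (k) aside: (l) operates against (k): Mira is the subject of the memorandum. Exception (a) does not apply.
Exception (b) requires that the number of pages in the record is less than 177; but the number of pages in the record is 187, not less than 177, so (b) is unavailable.
Exception (c) requires that the record is a draft not yet adopted by the agency; but the memorandum has been formally adopted, so (c) is unavailable.
Exception (d) fails — the memorandum was produced internally.
Exception (e) fails — the baseline figure is 384, not under 377.
No exception displaces § 45.3.

Yes — the Quintara Housing Agency must disclose the memorandum.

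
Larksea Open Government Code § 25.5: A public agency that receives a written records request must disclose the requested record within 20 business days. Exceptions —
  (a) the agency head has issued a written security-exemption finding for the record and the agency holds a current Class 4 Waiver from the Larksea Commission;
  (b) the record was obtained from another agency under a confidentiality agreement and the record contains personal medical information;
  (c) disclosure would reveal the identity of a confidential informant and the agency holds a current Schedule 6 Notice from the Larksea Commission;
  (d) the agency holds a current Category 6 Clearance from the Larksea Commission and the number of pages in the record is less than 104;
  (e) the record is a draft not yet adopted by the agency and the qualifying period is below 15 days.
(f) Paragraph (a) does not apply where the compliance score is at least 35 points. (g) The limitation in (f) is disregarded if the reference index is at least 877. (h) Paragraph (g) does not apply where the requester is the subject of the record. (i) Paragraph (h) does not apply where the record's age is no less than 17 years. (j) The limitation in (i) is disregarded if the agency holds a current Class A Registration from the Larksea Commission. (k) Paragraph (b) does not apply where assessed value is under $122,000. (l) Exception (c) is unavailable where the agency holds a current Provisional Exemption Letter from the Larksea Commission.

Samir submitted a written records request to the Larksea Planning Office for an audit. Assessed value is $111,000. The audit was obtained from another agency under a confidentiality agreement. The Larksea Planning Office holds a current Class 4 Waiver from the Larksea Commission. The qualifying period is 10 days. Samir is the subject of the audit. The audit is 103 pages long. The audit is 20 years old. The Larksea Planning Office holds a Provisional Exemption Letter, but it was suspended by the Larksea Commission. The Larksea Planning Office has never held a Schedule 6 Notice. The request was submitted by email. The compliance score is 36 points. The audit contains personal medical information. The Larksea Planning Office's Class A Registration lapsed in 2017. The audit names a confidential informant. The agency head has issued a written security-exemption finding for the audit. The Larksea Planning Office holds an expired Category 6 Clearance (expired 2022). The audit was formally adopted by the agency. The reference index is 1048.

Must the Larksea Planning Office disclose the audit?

No — exception (a) applies; the Larksea Planning Office is not required to disclose the audit.

Exception (a) is satisfied on its face — a written security-exemption finding has been issued; a current Class 4 Waiver is held. As to paragraphs (f)–(j): (f) would limit (a) — the compliance score is 36 points, meeting the 35 points threshold — but (g) sets (f) aside: (g) operates against (f): the reference index is 1,048, meeting the 877 threshold. (h) is triggered (Samir is the subject of the audit), but is set aside by (i): (i) operates against (h): the record's age is 20 years, meeting the 17 years threshold. (j) is not engaged (no current Class A Registration is held), so (i) stands. Exception (a) stands.
Exception (b) is satisfied on its face — the audit was obtained under a confidentiality agreement; the audit contains personal medical information. However, paragraph (k) must be considered: (k) applies — assessed value is $111,000, under the $122,000 limit. (b) is therefore removed.
Exception (c) fails — the Schedule 6 Notice is not current.
Exception (d) fails — the Category 6 Clearance is not current.
Exception (e) requires that the record is a draft not yet adopted by the agency; but the audit has been formally adopted, so (e) is unavailable.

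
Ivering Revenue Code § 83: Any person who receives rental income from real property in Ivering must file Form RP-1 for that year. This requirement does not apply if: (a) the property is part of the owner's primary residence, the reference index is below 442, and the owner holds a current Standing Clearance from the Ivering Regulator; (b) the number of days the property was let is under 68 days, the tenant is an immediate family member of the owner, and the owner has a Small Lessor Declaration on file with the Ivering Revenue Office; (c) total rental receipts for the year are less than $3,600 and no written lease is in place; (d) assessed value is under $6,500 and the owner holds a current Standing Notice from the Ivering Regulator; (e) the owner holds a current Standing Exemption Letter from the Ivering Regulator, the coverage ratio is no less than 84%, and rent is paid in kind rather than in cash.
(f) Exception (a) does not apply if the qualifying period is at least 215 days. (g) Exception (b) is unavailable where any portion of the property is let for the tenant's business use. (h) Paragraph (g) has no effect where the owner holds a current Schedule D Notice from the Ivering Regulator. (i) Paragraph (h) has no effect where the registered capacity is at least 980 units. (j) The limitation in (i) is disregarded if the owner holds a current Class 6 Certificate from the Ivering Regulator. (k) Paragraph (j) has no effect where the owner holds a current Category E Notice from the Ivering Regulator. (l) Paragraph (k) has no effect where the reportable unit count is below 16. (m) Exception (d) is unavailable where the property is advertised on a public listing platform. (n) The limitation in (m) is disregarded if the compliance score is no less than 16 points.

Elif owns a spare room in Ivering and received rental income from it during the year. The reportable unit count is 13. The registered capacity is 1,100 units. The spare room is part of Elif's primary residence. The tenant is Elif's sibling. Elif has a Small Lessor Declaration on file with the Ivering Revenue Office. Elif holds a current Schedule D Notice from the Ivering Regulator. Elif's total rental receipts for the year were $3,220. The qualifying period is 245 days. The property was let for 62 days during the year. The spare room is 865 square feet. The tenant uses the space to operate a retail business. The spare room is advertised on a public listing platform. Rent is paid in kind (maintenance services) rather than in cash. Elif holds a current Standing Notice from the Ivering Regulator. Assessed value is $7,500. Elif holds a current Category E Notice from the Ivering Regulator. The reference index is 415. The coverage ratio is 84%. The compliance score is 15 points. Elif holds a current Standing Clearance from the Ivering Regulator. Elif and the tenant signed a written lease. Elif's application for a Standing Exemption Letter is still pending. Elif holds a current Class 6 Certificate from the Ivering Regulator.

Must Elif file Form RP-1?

No — exception (b) applies; Elif is not required to file Form RP-1.

Exception (a): the spare room is part of the primary residence; the reference index is 415, below the 442 limit; a current Standing Clearance is held — every condition holds. But: (f) is triggered — the qualifying period is 245 days, meeting the 215 days threshold. (a) is therefore removed.
Exception (b): the number of days the property was let is 62 days, under the 68 days limit; the tenant is an immediate family member; a Small Lessor Declaration is on file — every condition holds. Considering the limiting provisions: (g) operates (the space is let for business use), but is displaced by (h): (h) is triggered — a current Schedule D Notice is held. (i) would limit (h) — the registered capacity is 1,100 units, meeting the 980 units threshold — but (j) sets (i) aside: (j) operates against (i): a current Class 6 Certificate is held. (k) applies (a current Category E Notice is held), but is displaced by (l): (l) operates — the reportable unit count is 13, below the 16 limit. Exception (b) stands.
Exception (c) fails — a written lease is in place.
Exception (d) does not apply: assessed value is $7,500, not under $6,500.
Exception (e) requires that the owner holds a current Standing Exemption Letter from the Ivering Regulator; but no current Standing Exemption Letter is held, so (e) is unavailable.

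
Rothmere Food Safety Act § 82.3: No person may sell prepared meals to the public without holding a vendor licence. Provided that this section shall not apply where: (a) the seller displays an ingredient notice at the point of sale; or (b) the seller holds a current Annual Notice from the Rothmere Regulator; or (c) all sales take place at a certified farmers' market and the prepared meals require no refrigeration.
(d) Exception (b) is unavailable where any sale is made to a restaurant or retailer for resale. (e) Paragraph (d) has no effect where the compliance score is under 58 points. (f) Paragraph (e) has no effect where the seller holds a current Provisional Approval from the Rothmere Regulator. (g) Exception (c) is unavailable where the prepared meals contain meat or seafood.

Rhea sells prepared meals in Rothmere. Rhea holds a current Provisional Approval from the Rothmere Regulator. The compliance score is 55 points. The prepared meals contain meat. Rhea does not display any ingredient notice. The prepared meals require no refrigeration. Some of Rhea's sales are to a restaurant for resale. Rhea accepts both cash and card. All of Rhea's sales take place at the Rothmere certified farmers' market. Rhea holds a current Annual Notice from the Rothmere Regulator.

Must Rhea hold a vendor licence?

Exception (a) requires that the seller displays an ingredient notice at the point of sale; but no ingredient notice is displayed, so (a) is unavailable.
Exception (b): a current Annual Notice is held — every condition holds. But applying paragraphs (d)–(f): (d) operates against (b): some sales are to a restaurant for resale. (e) is triggered (the compliance score is 55 points, under the 58 points limit), but is overridden by (f): (f) applies — a current Provisional Approval is held. So (b) is unavailable.
All of (c)'s requirements are met (all sales are at a certified farmers' market; the prepared meals are shelf-stable). Turning to paragraph (g): (g) applies — the prepared meals contain meat. Exception (c) does not apply.
None of the exceptions is available; § 82.3 applies in full.

Yes — Rhea must hold a vendor licence.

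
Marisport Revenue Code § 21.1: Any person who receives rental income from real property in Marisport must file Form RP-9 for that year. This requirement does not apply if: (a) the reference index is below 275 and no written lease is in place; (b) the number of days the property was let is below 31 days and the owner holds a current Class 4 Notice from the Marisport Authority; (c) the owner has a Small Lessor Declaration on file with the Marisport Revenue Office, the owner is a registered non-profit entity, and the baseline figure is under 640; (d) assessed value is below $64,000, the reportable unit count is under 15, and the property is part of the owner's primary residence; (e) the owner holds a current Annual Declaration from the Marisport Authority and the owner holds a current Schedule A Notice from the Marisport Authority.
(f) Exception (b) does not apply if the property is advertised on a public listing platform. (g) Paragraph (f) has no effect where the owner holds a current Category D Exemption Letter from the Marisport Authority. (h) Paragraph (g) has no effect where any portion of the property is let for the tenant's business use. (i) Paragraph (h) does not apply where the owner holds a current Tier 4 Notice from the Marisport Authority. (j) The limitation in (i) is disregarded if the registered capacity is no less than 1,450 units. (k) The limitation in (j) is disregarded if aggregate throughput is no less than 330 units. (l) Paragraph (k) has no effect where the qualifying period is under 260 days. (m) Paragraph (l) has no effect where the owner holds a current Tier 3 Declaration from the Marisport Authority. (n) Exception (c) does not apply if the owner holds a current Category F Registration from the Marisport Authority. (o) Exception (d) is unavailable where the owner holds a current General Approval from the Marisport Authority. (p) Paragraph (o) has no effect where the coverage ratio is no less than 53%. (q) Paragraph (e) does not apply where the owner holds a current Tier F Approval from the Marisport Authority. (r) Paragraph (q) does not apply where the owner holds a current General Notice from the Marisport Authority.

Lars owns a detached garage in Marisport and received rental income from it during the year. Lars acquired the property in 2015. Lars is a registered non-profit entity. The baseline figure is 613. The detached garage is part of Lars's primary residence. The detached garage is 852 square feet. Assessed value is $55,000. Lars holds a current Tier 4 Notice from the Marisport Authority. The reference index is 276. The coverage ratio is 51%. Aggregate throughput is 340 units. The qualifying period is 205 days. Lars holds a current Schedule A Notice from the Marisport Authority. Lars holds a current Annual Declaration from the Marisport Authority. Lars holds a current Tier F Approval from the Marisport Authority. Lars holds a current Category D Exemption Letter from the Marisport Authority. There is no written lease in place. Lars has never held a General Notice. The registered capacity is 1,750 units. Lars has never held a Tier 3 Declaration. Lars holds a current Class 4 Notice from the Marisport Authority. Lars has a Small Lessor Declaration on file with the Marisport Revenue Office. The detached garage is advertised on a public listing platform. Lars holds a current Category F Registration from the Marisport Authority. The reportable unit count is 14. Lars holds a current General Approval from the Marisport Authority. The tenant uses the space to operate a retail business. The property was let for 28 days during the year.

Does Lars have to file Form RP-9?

Exception (a) requires that the reference index is below 275; but the reference index is 276, not below 275, so (a) is unavailable.
Exception (b)'s conditions are all satisfied: the number of days the property was let is 28 days, below the 31 days limit; a current Class 4 Notice is held. However, paragraphs (f)–(m) must be considered: (f) applies — the property is publicly advertised. (g) would limit (f) — a current Category D Exemption Letter is held — but (h) sets (g) aside: (h) operates against (g): the space is let for business use. (i) is engaged (a current Tier 4 Notice is held), but is set aside by (j): (j) operates against (i): the registered capacity is 1,750 units, meeting the 1,450 units threshold. (k) operates (aggregate throughput is 340 units, meeting the 330 units threshold), but is set aside by (l): (l) operates against (k): the qualifying period is 205 days, under the 260 days limit. (m), which would lift (l), is not triggered — no current Tier 3 Declaration is held. So (b) is unavailable.
Exception (c)'s conditions are all satisfied: a Small Lessor Declaration is on file; Lars is a registered non-profit; the baseline figure is 613, under the 640 limit. But: (n) operates — a current Category F Registration is held. So (c) is unavailable.
Exception (d)'s conditions are all satisfied: assessed value is $55,000, below the $64,000 limit; the reportable unit count is 14, under the 15 limit; the detached garage is part of the primary residence. Turning to paragraphs (o)–(p): (o) is triggered — a current General Approval is held. (p) is inapplicable (the coverage ratio is 51%, short of 53%), so (o) stands. (d) is therefore removed.
Exception (e): a current Annual Declaration is held; a current Schedule A Notice is held — every condition holds. But: (q) operates — a current Tier F Approval is held. (r) does not operate here (the General Notice is not current), so (q) stands. Exception (e) does not apply.
Every exception is unavailable, so the rule governs.

Yes — Lars must file Form RP-9.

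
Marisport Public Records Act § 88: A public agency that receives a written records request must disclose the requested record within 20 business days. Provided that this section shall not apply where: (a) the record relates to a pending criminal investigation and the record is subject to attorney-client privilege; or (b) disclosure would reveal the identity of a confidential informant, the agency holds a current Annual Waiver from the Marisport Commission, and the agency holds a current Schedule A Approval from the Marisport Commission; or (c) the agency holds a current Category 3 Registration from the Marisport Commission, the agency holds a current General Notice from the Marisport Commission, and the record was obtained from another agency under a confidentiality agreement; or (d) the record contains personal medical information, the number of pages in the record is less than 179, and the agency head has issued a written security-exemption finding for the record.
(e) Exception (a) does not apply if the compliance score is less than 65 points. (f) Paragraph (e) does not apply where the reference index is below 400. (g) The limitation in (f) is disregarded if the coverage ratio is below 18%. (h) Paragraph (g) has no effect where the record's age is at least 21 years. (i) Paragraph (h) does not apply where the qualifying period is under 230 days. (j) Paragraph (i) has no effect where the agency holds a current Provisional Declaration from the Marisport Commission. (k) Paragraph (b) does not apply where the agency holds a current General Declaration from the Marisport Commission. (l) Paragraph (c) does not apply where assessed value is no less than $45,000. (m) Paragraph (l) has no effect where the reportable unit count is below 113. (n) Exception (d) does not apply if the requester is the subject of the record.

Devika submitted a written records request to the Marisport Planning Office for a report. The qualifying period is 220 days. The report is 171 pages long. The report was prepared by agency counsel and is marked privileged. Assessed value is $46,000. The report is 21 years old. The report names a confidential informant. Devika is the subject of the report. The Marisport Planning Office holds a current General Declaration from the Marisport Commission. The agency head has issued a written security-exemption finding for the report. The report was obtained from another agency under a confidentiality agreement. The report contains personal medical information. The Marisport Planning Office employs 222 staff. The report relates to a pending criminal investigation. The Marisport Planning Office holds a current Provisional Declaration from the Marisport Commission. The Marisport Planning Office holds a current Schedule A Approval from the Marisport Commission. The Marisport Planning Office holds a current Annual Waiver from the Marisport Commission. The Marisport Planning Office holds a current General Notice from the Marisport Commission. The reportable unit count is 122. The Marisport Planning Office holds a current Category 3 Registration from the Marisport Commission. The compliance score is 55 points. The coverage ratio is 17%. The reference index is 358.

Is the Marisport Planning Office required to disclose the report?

Exception (a) is satisfied on its face — the report relates to a pending investigation; the report is privileged. Considering the limiting provisions: (e) would limit (a) — the compliance score is 55 points, less than the 65 points limit — but (f) sets (e) aside: (f) operates against (e): the reference index is 358, below the 400 limit. (g) is engaged (the coverage ratio is 17%, below the 18% limit), but is itself disapplied by (h): (h) operates against (g): the record's age is 21 years, meeting the 21 years threshold. (i) is triggered (the qualifying period is 220 days, under the 230 days limit), but is displaced by (j): (j) operates against (i): a current Provisional Declaration is held. So (a) applies.
All of (b)'s requirements are met (the report names a confidential informant; a current Annual Waiver is held; a current Schedule A Approval is held). However, paragraph (k) must be considered: (k) applies — a current General Declaration is held. Exception (b) does not apply.
Exception (c)'s conditions are all satisfied: a current Category 3 Registration is held; a current General Notice is held; the report was obtained under a confidentiality agreement. However, paragraphs (l)–(m) must be considered: (l) applies — assessed value is $46,000, meeting the $45,000 threshold. (m) is not engaged (the reportable unit count is 122, not below 113), so (l) stands. So (c) is unavailable.
Exception (d)'s conditions are all satisfied: the report contains personal medical information; the number of pages in the record is 171, less than the 179 limit; a written security-exemption finding has been issued. But applying paragraph (n): (n) operates against (d): Devika is the subject of the report. (d) is therefore removed.

No — exception (a) applies; the Marisport Planning Office is not required to disclose the report.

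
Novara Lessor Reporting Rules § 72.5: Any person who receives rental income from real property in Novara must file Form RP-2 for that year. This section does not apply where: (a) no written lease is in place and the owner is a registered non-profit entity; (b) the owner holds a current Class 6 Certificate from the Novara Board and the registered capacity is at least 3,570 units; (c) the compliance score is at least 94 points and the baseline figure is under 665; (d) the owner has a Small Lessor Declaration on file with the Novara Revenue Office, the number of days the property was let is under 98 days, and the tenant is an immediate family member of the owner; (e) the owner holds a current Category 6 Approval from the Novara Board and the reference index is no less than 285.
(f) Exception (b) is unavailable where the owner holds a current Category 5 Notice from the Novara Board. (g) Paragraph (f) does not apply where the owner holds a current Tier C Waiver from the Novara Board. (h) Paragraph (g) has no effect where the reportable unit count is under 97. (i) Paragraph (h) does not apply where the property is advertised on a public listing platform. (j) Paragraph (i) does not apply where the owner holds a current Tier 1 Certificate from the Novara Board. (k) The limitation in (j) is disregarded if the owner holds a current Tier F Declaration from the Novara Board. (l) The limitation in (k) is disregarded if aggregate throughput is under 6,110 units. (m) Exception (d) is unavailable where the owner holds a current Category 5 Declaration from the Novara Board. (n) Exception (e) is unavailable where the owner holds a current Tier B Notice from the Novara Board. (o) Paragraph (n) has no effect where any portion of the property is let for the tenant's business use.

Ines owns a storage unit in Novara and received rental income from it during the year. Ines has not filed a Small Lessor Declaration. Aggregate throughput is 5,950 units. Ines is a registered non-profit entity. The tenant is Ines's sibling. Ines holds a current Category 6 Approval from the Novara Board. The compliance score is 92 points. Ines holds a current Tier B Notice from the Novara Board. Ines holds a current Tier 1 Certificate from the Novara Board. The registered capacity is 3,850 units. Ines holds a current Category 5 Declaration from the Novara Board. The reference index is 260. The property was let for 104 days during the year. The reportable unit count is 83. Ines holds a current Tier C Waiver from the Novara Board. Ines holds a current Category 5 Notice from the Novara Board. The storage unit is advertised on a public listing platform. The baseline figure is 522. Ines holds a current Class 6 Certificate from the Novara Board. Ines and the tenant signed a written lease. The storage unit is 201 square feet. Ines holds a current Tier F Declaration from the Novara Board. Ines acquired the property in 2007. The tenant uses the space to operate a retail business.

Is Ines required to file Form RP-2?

Exception (a) requires that no written lease is in place; but a written lease is in place, so (a) is unavailable.
Exception (b): a current Class 6 Certificate is held; the registered capacity is 3,850 units, meeting the 3,570 units threshold — every condition holds. However, paragraphs (f)–(l) must be considered: (f) is triggered — a current Category 5 Notice is held. (g) would limit (f) — a current Tier C Waiver is held — but (h) sets (g) aside: (h) applies — the reportable unit count is 83, under the 97 limit. (i) operates (the property is publicly advertised), but is displaced by (j): (j) operates against (i): a current Tier 1 Certificate is held. (k) is engaged (a current Tier F Declaration is held), but is displaced by (l): (l) operates against (k): aggregate throughput is 5,950 units, under the 6,110 units limit. So (b) is unavailable.
Exception (c) fails — the compliance score is 92 points, short of 94 points.
Exception (d) requires that the owner has a Small Lessor Declaration on file with the Novara Revenue Office; but no Small Lessor Declaration is on file, so (d) is unavailable.
Exception (e) does not apply: the reference index is 260, short of 285.
None of the exceptions is available; § 72.5 applies in full.

Yes — Ines must file Form RP-2.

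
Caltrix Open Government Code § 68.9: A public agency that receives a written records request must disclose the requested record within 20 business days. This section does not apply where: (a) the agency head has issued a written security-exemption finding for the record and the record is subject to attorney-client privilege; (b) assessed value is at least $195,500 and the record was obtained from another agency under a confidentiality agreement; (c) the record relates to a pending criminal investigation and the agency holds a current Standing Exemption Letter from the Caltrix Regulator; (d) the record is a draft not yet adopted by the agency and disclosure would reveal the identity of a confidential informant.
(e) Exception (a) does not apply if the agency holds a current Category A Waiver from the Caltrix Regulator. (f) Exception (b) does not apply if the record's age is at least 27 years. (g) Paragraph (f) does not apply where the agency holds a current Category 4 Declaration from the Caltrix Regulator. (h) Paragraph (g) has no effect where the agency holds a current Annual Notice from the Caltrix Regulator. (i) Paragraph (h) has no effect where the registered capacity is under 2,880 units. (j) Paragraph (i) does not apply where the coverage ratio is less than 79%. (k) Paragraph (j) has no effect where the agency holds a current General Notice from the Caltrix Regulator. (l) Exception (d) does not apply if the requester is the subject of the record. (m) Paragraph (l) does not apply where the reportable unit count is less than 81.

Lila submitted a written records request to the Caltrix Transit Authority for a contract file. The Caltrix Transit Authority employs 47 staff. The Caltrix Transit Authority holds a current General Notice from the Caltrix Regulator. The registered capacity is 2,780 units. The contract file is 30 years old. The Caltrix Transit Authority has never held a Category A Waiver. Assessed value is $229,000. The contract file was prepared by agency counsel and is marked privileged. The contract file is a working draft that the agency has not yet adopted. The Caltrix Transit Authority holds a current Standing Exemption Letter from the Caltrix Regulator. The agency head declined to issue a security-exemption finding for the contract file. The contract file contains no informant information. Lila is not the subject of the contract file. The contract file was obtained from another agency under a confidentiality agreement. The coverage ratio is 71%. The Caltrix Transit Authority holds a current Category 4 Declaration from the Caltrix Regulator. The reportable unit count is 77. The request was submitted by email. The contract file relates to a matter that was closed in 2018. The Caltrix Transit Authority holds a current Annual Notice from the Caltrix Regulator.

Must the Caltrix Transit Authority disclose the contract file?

Exception (a) requires that the agency head has issued a written security-exemption finding for the record; but the agency head declined to issue a security-exemption finding, so (a) is unavailable.
Exception (b) is satisfied on its face — assessed value is $229,000, meeting the $195,500 threshold; the contract file was obtained under a confidentiality agreement. Applying paragraphs (f)–(k): (f) would limit (b) — the record's age is 30 years, meeting the 27 years threshold — but (g) sets (f) aside: (g) applies — a current Category 4 Declaration is held. (h) is triggered (a current Annual Notice is held), but is itself disapplied by (i): (i) applies — the registered capacity is 2,780 units, under the 2,880 units limit. (j) applies (the coverage ratio is 71%, less than the 79% limit), but is set aside by (k): (k) is triggered — a current General Notice is held. Exception (b) stands.
Exception (c) requires that the record relates to a pending criminal investigation; but the contract file relates to a closed matter, so (c) is unavailable.
Exception (d) fails — the contract file contains no informant information.

No — exception (b) applies; the Caltrix Transit Authority is not required to disclose the contract file.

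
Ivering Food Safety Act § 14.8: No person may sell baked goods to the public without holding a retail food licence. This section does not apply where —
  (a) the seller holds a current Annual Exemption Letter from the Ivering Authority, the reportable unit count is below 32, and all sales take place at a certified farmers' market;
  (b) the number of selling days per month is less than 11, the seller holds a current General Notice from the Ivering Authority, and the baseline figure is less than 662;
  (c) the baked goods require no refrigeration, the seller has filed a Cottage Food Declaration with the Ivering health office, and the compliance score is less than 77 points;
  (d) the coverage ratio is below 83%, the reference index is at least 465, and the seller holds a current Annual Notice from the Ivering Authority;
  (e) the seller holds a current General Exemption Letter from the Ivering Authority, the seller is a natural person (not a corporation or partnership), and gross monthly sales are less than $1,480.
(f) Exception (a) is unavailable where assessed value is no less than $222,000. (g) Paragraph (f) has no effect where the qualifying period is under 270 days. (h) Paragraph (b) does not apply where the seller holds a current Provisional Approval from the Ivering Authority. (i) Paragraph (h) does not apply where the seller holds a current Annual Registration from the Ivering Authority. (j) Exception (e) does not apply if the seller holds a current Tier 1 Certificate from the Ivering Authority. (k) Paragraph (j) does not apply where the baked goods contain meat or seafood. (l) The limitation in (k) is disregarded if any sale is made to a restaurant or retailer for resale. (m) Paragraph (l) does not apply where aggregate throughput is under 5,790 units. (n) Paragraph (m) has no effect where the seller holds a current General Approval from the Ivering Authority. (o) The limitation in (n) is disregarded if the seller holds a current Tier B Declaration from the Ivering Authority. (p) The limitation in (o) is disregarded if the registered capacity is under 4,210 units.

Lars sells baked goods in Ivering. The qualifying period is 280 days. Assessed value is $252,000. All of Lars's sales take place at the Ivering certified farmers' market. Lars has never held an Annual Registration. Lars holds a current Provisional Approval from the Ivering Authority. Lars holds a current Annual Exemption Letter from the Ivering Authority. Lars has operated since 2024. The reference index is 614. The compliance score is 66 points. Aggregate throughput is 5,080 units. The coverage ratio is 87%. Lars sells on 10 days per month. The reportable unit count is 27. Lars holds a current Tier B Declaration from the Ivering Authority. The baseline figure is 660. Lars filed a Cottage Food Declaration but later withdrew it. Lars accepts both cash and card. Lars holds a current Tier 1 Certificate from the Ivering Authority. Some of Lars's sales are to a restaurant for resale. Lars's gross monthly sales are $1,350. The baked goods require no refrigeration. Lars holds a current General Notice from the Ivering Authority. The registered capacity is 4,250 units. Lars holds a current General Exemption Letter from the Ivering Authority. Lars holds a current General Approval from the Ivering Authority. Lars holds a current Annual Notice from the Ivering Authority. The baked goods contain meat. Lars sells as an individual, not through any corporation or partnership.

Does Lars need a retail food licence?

No — exception (e) applies; Lars is not required to hold a retail food licence.

Exception (a)'s conditions are all satisfied: a current Annual Exemption Letter is held; the reportable unit count is 27, below the 32 limit; all sales are at a certified farmers' market. But applying paragraphs (f)–(g): (f) operates against (a): assessed value is $252,000, meeting the $222,000 threshold. (g) is inapplicable (the qualifying period is 280 days, not under 270 days), so (f) stands. (a) is therefore removed.
All of (b)'s requirements are met (the number of selling days per month is 10, less than the 11 limit; a current General Notice is held; the baseline figure is 660, less than the 662 limit). But: (h) operates against (b): a current Provisional Approval is held. (i), which would lift (h), is not engaged — the Annual Registration is not current. So (b) is unavailable.
Exception (c) fails — the Cottage Food Declaration was withdrawn.
Exception (d) fails — the coverage ratio is 87%, not below 83%.
Exception (e) is satisfied on its face — a current General Exemption Letter is held; the seller is a natural person; gross monthly sales are $1,350, less than the $1,480 limit. Considering the limiting provisions: (j) would limit (e) — a current Tier 1 Certificate is held — but (k) sets (j) aside: (k) applies — the baked goods contain meat. (l) is triggered (some sales are to a restaurant for resale), but is overridden by (m): (m) applies — aggregate throughput is 5,080 units, under the 5,790 units limit. (n) is triggered (a current General Approval is held), but is overridden by (o): (o) operates against (n): a current Tier B Declaration is held. (p) is not triggered (the registered capacity is 4,250 units, not under 4,210 units), so (o) stands. (e) remains available.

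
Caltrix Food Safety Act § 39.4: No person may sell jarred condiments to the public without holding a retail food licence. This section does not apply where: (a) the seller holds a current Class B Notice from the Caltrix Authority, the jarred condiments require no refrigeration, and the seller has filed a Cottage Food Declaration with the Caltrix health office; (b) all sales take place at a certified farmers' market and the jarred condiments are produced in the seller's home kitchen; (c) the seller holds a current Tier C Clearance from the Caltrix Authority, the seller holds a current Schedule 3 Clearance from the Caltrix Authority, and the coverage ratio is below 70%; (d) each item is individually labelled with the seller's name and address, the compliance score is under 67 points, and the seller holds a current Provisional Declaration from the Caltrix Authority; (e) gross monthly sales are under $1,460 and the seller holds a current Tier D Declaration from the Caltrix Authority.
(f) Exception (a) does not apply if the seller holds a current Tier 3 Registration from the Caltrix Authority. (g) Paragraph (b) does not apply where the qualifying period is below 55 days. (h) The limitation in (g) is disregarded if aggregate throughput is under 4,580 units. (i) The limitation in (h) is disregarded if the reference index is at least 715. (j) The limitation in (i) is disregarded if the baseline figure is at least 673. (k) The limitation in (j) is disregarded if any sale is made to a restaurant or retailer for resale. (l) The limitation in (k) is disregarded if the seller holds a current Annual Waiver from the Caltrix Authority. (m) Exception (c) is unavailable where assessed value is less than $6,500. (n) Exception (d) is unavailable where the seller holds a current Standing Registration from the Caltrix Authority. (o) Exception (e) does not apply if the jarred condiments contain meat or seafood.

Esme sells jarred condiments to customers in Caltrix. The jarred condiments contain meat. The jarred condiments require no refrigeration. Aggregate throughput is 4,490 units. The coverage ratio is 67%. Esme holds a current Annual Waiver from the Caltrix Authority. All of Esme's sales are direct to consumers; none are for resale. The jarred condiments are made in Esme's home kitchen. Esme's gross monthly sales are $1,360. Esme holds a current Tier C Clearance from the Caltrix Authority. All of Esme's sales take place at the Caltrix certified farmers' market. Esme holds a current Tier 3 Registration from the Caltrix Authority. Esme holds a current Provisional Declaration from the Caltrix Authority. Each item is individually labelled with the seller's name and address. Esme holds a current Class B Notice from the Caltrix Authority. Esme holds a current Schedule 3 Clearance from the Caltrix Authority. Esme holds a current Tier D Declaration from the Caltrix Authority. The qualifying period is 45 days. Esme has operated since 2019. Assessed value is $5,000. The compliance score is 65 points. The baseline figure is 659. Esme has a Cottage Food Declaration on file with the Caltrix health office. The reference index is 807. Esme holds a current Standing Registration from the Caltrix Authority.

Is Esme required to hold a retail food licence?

Exception (a): a current Class B Notice is held; the jarred condiments are shelf-stable; a Cottage Food Declaration is on file — every condition holds. Turning to paragraph (f): (f) is engaged — a current Tier 3 Registration is held. Exception (a) does not apply.
Exception (b)'s conditions are all satisfied: all sales are at a certified farmers' market; the jarred condiments are home-kitchen produced. However, paragraphs (g)–(l) must be considered: (g) operates against (b): the qualifying period is 45 days, below the 55 days limit. (h) operates (aggregate throughput is 4,490 units, under the 4,580 units limit), but is overridden by (i): (i) operates against (h): the reference index is 807, meeting the 715 threshold. (j) does not operate here (the baseline figure is 659, short of 673), so (i) stands. Exception (b) does not apply.
Exception (c) is satisfied on its face — a current Tier C Clearance is held; a current Schedule 3 Clearance is held; the coverage ratio is 67%, below the 70% limit. However, paragraph (m) must be considered: (m) operates against (c): assessed value is $5,000, less than the $6,500 limit. So (c) is unavailable.
Exception (d)'s conditions are all satisfied: items are individually labelled; the compliance score is 65 points, under the 67 points limit; a current Provisional Declaration is held. But applying paragraph (n): (n) is triggered — a current Standing Registration is held. Exception (d) does not apply.
Exception (e)'s conditions are all satisfied: gross monthly sales are $1,360, under the $1,460 limit; a current Tier D Declaration is held. But applying paragraph (o): (o) operates — the jarred condiments contain meat. Exception (e) does not apply.
No exception is made out. Esme falls within the general rule.

Yes — Esme must hold a retail food licence.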